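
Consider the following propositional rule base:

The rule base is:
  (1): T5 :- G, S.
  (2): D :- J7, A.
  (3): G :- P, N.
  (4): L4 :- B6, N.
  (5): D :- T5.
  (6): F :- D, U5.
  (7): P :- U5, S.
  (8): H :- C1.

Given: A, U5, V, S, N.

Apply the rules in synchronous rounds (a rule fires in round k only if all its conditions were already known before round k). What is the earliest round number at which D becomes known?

Round 1: (7) [P :- U5, S.]. Adds P.
Round 2: (3) [G :- P, N.]. Adds G.
Round 3: (1) [T5 :- G, S.]. Adds T5.
Round 4: (5) [D :- T5.]. Adds D.
D first appears in round 4.

4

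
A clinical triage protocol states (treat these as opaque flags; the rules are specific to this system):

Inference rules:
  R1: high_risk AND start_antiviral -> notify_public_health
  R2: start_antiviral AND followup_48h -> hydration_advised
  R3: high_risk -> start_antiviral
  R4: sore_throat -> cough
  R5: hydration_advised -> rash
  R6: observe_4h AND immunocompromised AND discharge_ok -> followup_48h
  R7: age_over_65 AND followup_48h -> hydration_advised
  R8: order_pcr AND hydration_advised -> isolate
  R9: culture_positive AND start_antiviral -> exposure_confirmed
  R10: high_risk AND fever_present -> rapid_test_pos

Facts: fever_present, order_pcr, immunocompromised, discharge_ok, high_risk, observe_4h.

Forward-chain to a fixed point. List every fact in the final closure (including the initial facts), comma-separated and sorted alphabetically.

discharge_ok, fever_present, followup_48h, high_risk, hydration_advised, immunocompromised, isolate, notify_public_health, observe_4h, order_pcr, rapid_test_pos, rash, start_antiviral

Round 1 — R3, R6, R10, derive start_antiviral, followup_48h, rapid_test_pos.
Round 2 — R1, R2, derive notify_public_health, hydration_advised.
Round 3 — R5, R8, derive rash, isolate.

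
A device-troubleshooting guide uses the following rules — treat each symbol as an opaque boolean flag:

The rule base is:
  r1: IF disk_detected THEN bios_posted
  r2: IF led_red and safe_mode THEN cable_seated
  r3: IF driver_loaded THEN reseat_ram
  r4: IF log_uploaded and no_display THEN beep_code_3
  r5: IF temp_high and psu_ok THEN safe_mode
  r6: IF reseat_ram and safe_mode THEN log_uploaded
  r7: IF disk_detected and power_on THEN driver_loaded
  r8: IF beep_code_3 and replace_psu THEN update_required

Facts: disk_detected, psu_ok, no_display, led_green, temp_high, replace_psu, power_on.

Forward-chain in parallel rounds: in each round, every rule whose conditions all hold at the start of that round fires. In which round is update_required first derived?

5

Round 1: r1 [IF disk_detected THEN bios_posted]; r5 [IF temp_high and psu_ok THEN safe_mode]; r7 [IF disk_detected and power_on THEN driver_loaded]. Adds bios_posted, safe_mode, driver_loaded.
Round 2: r3 [IF driver_loaded THEN reseat_ram]. Adds reseat_ram.
Round 3: r6 [IF reseat_ram and safe_mode THEN log_uploaded]. Adds log_uploaded.
Round 4: r4 [IF log_uploaded and no_display THEN beep_code_3]. Adds beep_code_3.
Round 5: r8 [IF beep_code_3 and replace_psu THEN update_required]. Adds update_required.
update_required first appears in round 5.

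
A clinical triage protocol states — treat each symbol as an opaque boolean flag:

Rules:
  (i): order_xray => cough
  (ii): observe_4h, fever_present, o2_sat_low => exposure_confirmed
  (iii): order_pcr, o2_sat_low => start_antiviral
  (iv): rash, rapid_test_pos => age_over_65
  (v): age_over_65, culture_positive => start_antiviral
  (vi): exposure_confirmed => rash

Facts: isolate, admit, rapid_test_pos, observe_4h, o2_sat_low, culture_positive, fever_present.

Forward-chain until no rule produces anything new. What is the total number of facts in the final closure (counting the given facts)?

[1] (ii) [observe_4h, fever_present, o2_sat_low => exposure_confirmed]. ⇒ new: exposure_confirmed.
[2] (vi) [exposure_confirmed => rash]. ⇒ new: rash.
[3] (iv) [rash, rapid_test_pos => age_over_65]. ⇒ new: age_over_65.
[4] (v) [age_over_65, culture_positive => start_antiviral]. ⇒ new: start_antiviral.
Closure: {admit, age_over_65, culture_positive, exposure_confirmed, fever_present, isolate, o2_sat_low, observe_4h, rapid_test_pos, rash, start_antiviral} — 11 facts.

11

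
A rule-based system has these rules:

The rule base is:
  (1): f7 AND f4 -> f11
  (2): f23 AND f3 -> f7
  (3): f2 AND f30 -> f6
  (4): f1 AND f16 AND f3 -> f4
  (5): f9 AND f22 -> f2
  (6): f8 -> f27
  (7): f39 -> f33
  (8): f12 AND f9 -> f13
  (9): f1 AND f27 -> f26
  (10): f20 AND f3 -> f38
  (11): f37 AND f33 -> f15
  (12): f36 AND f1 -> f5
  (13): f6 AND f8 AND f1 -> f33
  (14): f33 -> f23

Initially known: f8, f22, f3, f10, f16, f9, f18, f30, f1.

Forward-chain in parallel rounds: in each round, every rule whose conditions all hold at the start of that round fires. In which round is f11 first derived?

6

[1] (4) [f1 AND f16 AND f3 -> f4]; (5) [f9 AND f22 -> f2]; (6) [f8 -> f27]. ⇒ new: f4, f2, f27.
[2] (3) [f2 AND f30 -> f6]; (9) [f1 AND f27 -> f26]. ⇒ new: f6, f26.
[3] (13) [f6 AND f8 AND f1 -> f33]. ⇒ new: f33.
[4] (14) [f33 -> f23]. ⇒ new: f23.
[5] (2) [f23 AND f3 -> f7]. ⇒ new: f7.
[6] (1) [f7 AND f4 -> f11]. ⇒ new: f11.
f11 first appears in round 6.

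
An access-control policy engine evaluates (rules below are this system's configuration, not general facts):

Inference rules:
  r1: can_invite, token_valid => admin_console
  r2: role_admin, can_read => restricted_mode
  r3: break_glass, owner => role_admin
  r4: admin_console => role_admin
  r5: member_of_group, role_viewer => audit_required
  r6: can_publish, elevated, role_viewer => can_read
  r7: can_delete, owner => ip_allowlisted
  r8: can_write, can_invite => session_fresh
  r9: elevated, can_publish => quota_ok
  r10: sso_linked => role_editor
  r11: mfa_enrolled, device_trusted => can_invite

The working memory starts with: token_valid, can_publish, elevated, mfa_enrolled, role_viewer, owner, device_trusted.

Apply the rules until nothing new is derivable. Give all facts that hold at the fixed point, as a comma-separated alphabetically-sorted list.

admin_console, can_invite, can_publish, can_read, device_trusted, elevated, mfa_enrolled, owner, quota_ok, restricted_mode, role_admin, role_viewer, token_valid

Round 1: r6 [can_publish, elevated, role_viewer => can_read]; r9 [elevated, can_publish => quota_ok]; r11 [mfa_enrolled, device_trusted => can_invite]. Adds can_read, quota_ok, can_invite.
Round 2: r1 [can_invite, token_valid => admin_console]. Adds admin_console.
Round 3: r4 [admin_console => role_admin]. Adds role_admin.
Round 4: r2 [role_admin, can_read => restricted_mode]. Adds restricted_mode.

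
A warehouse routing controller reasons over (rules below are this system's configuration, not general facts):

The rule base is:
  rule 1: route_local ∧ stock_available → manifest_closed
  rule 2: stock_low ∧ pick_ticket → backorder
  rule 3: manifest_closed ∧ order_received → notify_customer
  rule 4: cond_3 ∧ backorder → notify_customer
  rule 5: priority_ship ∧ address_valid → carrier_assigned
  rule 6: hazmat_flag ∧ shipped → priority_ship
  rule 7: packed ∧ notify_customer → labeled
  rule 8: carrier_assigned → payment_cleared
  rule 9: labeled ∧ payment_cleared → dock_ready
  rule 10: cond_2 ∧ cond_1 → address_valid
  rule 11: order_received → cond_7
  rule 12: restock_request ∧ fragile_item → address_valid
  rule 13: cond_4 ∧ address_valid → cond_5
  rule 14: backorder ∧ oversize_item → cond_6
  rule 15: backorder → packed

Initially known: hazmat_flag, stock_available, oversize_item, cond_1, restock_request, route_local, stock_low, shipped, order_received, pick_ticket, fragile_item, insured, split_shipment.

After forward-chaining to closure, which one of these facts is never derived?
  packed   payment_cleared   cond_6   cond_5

cond_5

Round 1 fires rule 1, rule 2, rule 6, rule 11, rule 12, giving manifest_closed, backorder, priority_ship, cond_7, address_valid.
Round 2 fires rule 3, rule 5, rule 14, rule 15, giving notify_customer, carrier_assigned, cond_6, packed.
Round 3 fires rule 7, rule 8, giving labeled, payment_cleared.
Round 4 fires rule 9, giving dock_ready.
Derived: packed (round 2), payment_cleared (round 3), cond_6 (round 2). cond_5 never appears in any round.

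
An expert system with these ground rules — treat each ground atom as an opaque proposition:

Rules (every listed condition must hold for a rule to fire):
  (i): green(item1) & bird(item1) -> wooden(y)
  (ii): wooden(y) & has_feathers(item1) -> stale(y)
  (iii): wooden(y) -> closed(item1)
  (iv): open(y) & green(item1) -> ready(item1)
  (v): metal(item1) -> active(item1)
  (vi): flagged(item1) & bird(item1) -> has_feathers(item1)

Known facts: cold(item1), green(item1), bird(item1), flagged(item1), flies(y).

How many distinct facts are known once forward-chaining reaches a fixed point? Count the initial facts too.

9

[1] (i) [green(item1) & bird(item1) -> wooden(y)]; (vi) [flagged(item1) & bird(item1) -> has_feathers(item1)]. ⇒ new: wooden(y), has_feathers(item1).
[2] (ii) [wooden(y) & has_feathers(item1) -> stale(y)]; (iii) [wooden(y) -> closed(item1)]. ⇒ new: stale(y), closed(item1).
Closure: {bird(item1), closed(item1), cold(item1), flagged(item1), flies(y), green(item1), has_feathers(item1), stale(y), wooden(y)} — 9 facts.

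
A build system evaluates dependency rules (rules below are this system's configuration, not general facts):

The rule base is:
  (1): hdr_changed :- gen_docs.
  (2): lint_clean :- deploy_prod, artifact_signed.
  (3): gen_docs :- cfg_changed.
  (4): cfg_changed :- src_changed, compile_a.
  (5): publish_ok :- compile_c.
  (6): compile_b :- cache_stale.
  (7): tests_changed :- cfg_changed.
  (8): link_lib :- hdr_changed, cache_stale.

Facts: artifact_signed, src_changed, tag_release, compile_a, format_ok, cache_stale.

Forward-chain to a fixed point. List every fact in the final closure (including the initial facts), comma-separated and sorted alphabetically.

artifact_signed, cache_stale, cfg_changed, compile_a, compile_b, format_ok, gen_docs, hdr_changed, link_lib, src_changed, tag_release, tests_changed

Round 1: (4) [cfg_changed :- src_changed, compile_a.]; (6) [compile_b :- cache_stale.]. New: cfg_changed, compile_b.
Round 2: (3) [gen_docs :- cfg_changed.]; (7) [tests_changed :- cfg_changed.]. New: gen_docs, tests_changed.
Round 3: (1) [hdr_changed :- gen_docs.]. New: hdr_changed.
Round 4: (8) [link_lib :- hdr_changed, cache_stale.]. New: link_lib.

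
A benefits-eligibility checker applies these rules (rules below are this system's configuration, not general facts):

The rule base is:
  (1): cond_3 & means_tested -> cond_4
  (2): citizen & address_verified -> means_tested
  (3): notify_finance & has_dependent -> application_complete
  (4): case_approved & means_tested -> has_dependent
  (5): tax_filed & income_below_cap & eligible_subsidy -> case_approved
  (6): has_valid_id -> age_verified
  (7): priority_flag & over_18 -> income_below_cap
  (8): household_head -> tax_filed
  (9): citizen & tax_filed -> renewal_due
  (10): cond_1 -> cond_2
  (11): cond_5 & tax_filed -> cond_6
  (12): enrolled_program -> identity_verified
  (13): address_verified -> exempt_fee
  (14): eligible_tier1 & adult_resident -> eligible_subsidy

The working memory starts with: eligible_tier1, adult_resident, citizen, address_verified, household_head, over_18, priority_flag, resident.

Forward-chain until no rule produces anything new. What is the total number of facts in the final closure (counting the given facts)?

Round 1: (2) [citizen & address_verified -> means_tested]; (7) [priority_flag & over_18 -> income_below_cap]; (8) [household_head -> tax_filed]; (13) [address_verified -> exempt_fee]; (14) [eligible_tier1 & adult_resident -> eligible_subsidy]. New: means_tested, income_below_cap, tax_filed, exempt_fee, eligible_subsidy.
Round 2: (5) [tax_filed & income_below_cap & eligible_subsidy -> case_approved]; (9) [citizen & tax_filed -> renewal_due]. New: case_approved, renewal_due.
Round 3: (4) [case_approved & means_tested -> has_dependent]. New: has_dependent.
Closure: {address_verified, adult_resident, case_approved, citizen, eligible_subsidy, eligible_tier1, exempt_fee, has_dependent, household_head, income_below_cap, means_tested, over_18, priority_flag, renewal_due, resident, tax_filed} — 16 facts.

16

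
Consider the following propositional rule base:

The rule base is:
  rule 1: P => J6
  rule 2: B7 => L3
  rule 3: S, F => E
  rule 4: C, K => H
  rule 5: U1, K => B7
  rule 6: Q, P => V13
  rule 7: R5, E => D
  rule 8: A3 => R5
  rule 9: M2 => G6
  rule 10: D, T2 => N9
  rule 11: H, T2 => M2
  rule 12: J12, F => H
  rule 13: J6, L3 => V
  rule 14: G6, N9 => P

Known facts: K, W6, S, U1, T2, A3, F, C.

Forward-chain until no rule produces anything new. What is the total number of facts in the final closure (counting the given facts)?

20

Round 1 — rule 3, rule 4, rule 5, rule 8, derive E, H, B7, R5.
Round 2 — rule 2, rule 7, rule 11, derive L3, D, M2.
Round 3 — rule 9, rule 10, derive G6, N9.
Round 4 — rule 14, derive P.
Round 5 — rule 1, derive J6.
Round 6 — rule 13, derive V.
Closure: {A3, B7, C, D, E, F, G6, H, J6, K, L3, M2, N9, P, R5, S, T2, U1, V, W6} — 20 facts.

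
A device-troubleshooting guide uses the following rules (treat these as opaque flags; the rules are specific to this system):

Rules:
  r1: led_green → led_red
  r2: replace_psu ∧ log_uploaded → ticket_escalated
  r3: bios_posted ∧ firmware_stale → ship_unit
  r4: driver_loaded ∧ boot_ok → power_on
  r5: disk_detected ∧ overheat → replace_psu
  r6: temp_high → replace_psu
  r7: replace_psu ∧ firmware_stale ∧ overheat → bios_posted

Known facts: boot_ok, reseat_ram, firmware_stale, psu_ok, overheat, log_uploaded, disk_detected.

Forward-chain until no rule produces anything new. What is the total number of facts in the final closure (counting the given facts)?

Round 1 — r5, derive replace_psu.
Round 2 — r2, r7, derive ticket_escalated, bios_posted.
Round 3 — r3, derive ship_unit.
Closure: {bios_posted, boot_ok, disk_detected, firmware_stale, log_uploaded, overheat, psu_ok, replace_psu, reseat_ram, ship_unit, ticket_escalated} — 11 facts.

11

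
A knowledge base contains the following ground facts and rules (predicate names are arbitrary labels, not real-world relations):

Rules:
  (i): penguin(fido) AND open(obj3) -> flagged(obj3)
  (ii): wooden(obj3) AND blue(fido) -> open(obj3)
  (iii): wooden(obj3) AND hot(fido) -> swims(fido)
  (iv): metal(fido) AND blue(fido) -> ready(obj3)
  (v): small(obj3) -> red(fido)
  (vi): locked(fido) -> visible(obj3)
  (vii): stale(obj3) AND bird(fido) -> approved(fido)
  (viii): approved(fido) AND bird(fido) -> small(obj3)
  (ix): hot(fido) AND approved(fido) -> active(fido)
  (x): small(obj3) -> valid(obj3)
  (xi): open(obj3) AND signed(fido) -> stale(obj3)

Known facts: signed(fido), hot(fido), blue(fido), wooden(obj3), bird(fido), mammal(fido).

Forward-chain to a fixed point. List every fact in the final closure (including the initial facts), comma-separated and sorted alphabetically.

active(fido), approved(fido), bird(fido), blue(fido), hot(fido), mammal(fido), open(obj3), red(fido), signed(fido), small(obj3), stale(obj3), swims(fido), valid(obj3), wooden(obj3)

[1] (ii) [wooden(obj3) AND blue(fido) -> open(obj3)]; (iii) [wooden(obj3) AND hot(fido) -> swims(fido)]. ⇒ new: open(obj3), swims(fido).
[2] (xi) [open(obj3) AND signed(fido) -> stale(obj3)]. ⇒ new: stale(obj3).
[3] (vii) [stale(obj3) AND bird(fido) -> approved(fido)]. ⇒ new: approved(fido).
[4] (viii) [approved(fido) AND bird(fido) -> small(obj3)]; (ix) [hot(fido) AND approved(fido) -> active(fido)]. ⇒ new: small(obj3), active(fido).
[5] (v) [small(obj3) -> red(fido)]; (x) [small(obj3) -> valid(obj3)]. ⇒ new: red(fido), valid(obj3).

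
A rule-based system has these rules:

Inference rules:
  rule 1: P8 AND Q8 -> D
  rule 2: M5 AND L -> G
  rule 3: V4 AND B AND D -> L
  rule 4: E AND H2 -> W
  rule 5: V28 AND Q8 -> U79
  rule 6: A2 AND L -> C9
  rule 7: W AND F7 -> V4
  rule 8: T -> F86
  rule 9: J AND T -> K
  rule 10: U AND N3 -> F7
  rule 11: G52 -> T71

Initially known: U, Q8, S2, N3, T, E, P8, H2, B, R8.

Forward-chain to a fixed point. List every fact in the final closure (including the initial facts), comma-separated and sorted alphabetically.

B, D, E, F7, F86, H2, L, N3, P8, Q8, R8, S2, T, U, V4, W

Round 1 — rule 1, rule 4, rule 8, rule 10, derive D, W, F86, F7.
Round 2 — rule 7, derive V4.
Round 3 — rule 3, derive L.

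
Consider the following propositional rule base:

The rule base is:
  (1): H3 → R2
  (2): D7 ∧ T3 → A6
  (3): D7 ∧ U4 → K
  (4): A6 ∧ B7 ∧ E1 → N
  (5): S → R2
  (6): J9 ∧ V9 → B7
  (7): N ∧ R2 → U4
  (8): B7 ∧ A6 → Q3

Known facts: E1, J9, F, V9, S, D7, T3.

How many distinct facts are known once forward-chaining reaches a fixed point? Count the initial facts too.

[1] (2) [D7 ∧ T3 → A6]; (5) [S → R2]; (6) [J9 ∧ V9 → B7]. ⇒ new: A6, R2, B7.
[2] (4) [A6 ∧ B7 ∧ E1 → N]; (8) [B7 ∧ A6 → Q3]. ⇒ new: N, Q3.
[3] (7) [N ∧ R2 → U4]. ⇒ new: U4.
[4] (3) [D7 ∧ U4 → K]. ⇒ new: K.
Closure: {A6, B7, D7, E1, F, J9, K, N, Q3, R2, S, T3, U4, V9} — 14 facts.

14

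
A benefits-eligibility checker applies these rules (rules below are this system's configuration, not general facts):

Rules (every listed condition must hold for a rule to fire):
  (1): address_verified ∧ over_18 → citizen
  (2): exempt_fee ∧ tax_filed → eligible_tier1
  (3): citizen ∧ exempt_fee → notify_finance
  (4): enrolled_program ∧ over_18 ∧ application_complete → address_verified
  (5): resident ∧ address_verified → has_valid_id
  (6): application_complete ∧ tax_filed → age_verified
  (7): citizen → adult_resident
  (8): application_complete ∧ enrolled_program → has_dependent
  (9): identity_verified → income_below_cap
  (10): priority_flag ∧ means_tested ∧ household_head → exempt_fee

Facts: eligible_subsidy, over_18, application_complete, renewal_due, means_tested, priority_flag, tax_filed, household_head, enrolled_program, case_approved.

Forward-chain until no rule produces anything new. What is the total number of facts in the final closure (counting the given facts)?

18

Round 1 fires (4), (6), (8), (10), giving address_verified, age_verified, has_dependent, exempt_fee.
Round 2 fires (1), (2), giving citizen, eligible_tier1.
Round 3 fires (3), (7), giving notify_finance, adult_resident.
Closure: {address_verified, adult_resident, age_verified, application_complete, case_approved, citizen, eligible_subsidy, eligible_tier1, enrolled_program, exempt_fee, has_dependent, household_head, means_tested, notify_finance, over_18, priority_flag, renewal_due, tax_filed} — 18 facts.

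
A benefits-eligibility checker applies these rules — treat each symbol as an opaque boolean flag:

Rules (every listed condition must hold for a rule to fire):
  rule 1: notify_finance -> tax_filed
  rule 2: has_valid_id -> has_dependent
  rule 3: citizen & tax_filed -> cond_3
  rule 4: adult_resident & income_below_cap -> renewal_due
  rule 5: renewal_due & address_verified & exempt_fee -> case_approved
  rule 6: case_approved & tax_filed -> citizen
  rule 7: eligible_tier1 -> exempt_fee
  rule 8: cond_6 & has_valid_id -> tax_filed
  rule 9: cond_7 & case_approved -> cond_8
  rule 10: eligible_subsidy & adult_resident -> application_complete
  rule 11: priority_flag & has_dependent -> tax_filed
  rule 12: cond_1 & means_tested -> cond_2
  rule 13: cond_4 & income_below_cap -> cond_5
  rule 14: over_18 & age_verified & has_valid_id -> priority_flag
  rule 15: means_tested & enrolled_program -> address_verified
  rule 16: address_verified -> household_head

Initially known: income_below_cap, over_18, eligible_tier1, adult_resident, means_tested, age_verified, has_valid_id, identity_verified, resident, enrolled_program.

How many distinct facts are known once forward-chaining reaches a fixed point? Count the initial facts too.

20

Round 1: rule 2 [has_valid_id -> has_dependent]; rule 4 [adult_resident & income_below_cap -> renewal_due]; rule 7 [eligible_tier1 -> exempt_fee]; rule 14 [over_18 & age_verified & has_valid_id -> priority_flag]; rule 15 [means_tested & enrolled_program -> address_verified]. New: has_dependent, renewal_due, exempt_fee, priority_flag, address_verified.
Round 2: rule 5 [renewal_due & address_verified & exempt_fee -> case_approved]; rule 11 [priority_flag & has_dependent -> tax_filed]; rule 16 [address_verified -> household_head]. New: case_approved, tax_filed, household_head.
Round 3: rule 6 [case_approved & tax_filed -> citizen]. New: citizen.
Round 4: rule 3 [citizen & tax_filed -> cond_3]. New: cond_3.
Closure: {address_verified, adult_resident, age_verified, case_approved, citizen, cond_3, eligible_tier1, enrolled_program, exempt_fee, has_dependent, has_valid_id, household_head, identity_verified, income_below_cap, means_tested, over_18, priority_flag, renewal_due, resident, tax_filed} — 20 facts.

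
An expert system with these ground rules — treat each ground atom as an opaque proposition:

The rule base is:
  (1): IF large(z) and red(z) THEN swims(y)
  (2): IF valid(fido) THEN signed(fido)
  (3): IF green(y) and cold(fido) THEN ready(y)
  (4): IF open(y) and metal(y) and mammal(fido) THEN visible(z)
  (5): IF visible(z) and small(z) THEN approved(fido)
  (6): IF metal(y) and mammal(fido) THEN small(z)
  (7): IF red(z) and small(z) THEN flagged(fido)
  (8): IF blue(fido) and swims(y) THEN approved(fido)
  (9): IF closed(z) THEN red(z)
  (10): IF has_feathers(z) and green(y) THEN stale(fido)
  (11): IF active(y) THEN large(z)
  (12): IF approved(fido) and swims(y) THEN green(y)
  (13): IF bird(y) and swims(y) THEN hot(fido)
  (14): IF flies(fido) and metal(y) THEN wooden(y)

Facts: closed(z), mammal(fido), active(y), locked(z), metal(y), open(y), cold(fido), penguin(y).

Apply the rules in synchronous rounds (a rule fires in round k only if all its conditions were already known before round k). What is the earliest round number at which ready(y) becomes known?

[1] (4) [IF open(y) and metal(y) and mammal(fido) THEN visible(z)]; (6) [IF metal(y) and mammal(fido) THEN small(z)]; (9) [IF closed(z) THEN red(z)]; (11) [IF active(y) THEN large(z)]. ⇒ new: visible(z), small(z), red(z), large(z).
[2] (1) [IF large(z) and red(z) THEN swims(y)]; (5) [IF visible(z) and small(z) THEN approved(fido)]; (7) [IF red(z) and small(z) THEN flagged(fido)]. ⇒ new: swims(y), approved(fido), flagged(fido).
[3] (12) [IF approved(fido) and swims(y) THEN green(y)]. ⇒ new: green(y).
[4] (3) [IF green(y) and cold(fido) THEN ready(y)]. ⇒ new: ready(y).
ready(y) first appears in round 4.

4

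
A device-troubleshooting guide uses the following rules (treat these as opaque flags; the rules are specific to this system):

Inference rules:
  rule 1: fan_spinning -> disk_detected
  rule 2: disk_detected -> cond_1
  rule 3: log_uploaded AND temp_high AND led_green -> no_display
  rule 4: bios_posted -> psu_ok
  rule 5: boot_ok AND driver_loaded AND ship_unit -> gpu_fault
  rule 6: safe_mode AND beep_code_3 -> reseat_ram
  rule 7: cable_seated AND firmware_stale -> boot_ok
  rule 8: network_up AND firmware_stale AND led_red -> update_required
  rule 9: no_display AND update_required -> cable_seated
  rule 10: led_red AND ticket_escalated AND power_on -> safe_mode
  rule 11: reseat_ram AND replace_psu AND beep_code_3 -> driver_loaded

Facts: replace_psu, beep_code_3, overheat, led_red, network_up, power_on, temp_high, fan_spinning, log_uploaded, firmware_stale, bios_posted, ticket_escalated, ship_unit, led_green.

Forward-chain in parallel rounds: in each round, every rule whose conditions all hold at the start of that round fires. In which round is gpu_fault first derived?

Round 1: rule 1 [fan_spinning -> disk_detected]; rule 3 [log_uploaded AND temp_high AND led_green -> no_display]; rule 4 [bios_posted -> psu_ok]; rule 8 [network_up AND firmware_stale AND led_red -> update_required]; rule 10 [led_red AND ticket_escalated AND power_on -> safe_mode]. Adds disk_detected, no_display, psu_ok, update_required, safe_mode.
Round 2: rule 2 [disk_detected -> cond_1]; rule 6 [safe_mode AND beep_code_3 -> reseat_ram]; rule 9 [no_display AND update_required -> cable_seated]. Adds cond_1, reseat_ram, cable_seated.
Round 3: rule 7 [cable_seated AND firmware_stale -> boot_ok]; rule 11 [reseat_ram AND replace_psu AND beep_code_3 -> driver_loaded]. Adds boot_ok, driver_loaded.
Round 4: rule 5 [boot_ok AND driver_loaded AND ship_unit -> gpu_fault]. Adds gpu_fault.
gpu_fault first appears in round 4.

4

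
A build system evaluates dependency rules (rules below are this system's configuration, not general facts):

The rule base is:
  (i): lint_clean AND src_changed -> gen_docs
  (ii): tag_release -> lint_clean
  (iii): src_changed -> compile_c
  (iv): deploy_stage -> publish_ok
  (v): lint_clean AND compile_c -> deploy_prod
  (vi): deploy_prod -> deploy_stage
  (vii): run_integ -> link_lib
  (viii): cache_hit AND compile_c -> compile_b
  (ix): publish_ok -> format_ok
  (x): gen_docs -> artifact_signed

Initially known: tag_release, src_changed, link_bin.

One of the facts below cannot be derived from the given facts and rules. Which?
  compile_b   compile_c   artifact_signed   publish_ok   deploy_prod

compile_b

Round 1: (ii) [tag_release -> lint_clean]; (iii) [src_changed -> compile_c]. Adds lint_clean, compile_c.
Round 2: (i) [lint_clean AND src_changed -> gen_docs]; (v) [lint_clean AND compile_c -> deploy_prod]. Adds gen_docs, deploy_prod.
Round 3: (vi) [deploy_prod -> deploy_stage]; (x) [gen_docs -> artifact_signed]. Adds deploy_stage, artifact_signed.
Round 4: (iv) [deploy_stage -> publish_ok]. Adds publish_ok.
Round 5: (ix) [publish_ok -> format_ok]. Adds format_ok.
Derived: artifact_signed (round 3), deploy_prod (round 2), publish_ok (round 4), compile_c (round 1). compile_b never appears in any round.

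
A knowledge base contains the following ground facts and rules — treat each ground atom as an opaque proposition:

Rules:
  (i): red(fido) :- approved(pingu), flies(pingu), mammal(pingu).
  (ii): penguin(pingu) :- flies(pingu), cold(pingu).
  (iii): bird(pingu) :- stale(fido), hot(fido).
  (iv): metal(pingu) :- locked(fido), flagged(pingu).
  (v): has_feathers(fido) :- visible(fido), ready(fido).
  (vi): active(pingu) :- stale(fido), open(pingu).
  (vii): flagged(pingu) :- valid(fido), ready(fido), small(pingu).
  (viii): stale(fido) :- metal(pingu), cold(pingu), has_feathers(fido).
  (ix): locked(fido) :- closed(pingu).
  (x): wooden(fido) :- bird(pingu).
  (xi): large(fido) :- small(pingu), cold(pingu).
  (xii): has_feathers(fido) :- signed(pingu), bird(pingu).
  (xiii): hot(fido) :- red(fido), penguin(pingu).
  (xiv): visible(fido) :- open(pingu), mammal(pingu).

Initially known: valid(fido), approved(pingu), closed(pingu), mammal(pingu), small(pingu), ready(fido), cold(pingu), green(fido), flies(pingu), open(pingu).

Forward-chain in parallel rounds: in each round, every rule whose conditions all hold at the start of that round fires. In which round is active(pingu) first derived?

[1] (i) [red(fido) :- approved(pingu), flies(pingu), mammal(pingu).]; (ii) [penguin(pingu) :- flies(pingu), cold(pingu).]; (vii) [flagged(pingu) :- valid(fido), ready(fido), small(pingu).]; (ix) [locked(fido) :- closed(pingu).]; (xi) [large(fido) :- small(pingu), cold(pingu).]; (xiv) [visible(fido) :- open(pingu), mammal(pingu).]. ⇒ new: red(fido), penguin(pingu), flagged(pingu), locked(fido), large(fido), visible(fido).
[2] (iv) [metal(pingu) :- locked(fido), flagged(pingu).]; (v) [has_feathers(fido) :- visible(fido), ready(fido).]; (xiii) [hot(fido) :- red(fido), penguin(pingu).]. ⇒ new: metal(pingu), has_feathers(fido), hot(fido).
[3] (viii) [stale(fido) :- metal(pingu), cold(pingu), has_feathers(fido).]. ⇒ new: stale(fido).
[4] (iii) [bird(pingu) :- stale(fido), hot(fido).]; (vi) [active(pingu) :- stale(fido), open(pingu).]. ⇒ new: bird(pingu), active(pingu).
active(pingu) first appears in round 4.

4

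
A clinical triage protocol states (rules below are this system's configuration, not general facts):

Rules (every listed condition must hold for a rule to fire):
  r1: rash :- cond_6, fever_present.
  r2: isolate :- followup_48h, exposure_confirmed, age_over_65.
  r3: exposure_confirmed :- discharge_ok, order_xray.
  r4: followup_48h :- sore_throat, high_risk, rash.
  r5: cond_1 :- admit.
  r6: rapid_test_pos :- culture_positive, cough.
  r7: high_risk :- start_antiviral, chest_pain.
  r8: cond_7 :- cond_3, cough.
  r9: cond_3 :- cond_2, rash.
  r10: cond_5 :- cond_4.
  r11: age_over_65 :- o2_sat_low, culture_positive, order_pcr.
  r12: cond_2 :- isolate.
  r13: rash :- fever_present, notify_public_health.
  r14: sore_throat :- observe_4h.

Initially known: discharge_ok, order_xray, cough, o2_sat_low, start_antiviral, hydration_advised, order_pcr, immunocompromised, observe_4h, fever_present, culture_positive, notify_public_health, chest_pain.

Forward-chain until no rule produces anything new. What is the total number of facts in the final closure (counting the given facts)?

24

Round 1 fires r3, r6, r7, r11, r13, r14, giving exposure_confirmed, rapid_test_pos, high_risk, age_over_65, rash, sore_throat.
Round 2 fires r4, giving followup_48h.
Round 3 fires r2, giving isolate.
Round 4 fires r12, giving cond_2.
Round 5 fires r9, giving cond_3.
Round 6 fires r8, giving cond_7.
Closure: {age_over_65, chest_pain, cond_2, cond_3, cond_7, cough, culture_positive, discharge_ok, exposure_confirmed, fever_present, followup_48h, high_risk, hydration_advised, immunocompromised, isolate, notify_public_health, o2_sat_low, observe_4h, order_pcr, order_xray, rapid_test_pos, rash, sore_throat, start_antiviral} — 24 facts.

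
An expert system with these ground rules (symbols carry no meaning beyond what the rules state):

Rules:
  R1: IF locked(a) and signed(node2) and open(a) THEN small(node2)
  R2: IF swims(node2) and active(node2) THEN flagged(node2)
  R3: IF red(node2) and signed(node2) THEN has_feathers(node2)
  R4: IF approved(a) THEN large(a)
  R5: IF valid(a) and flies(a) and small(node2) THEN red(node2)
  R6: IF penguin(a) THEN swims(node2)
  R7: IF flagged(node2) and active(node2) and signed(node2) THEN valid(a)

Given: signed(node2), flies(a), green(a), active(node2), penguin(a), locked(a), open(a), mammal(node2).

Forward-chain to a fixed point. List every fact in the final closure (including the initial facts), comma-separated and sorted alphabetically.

Round 1: R1 [IF locked(a) and signed(node2) and open(a) THEN small(node2)]; R6 [IF penguin(a) THEN swims(node2)]. Adds small(node2), swims(node2).
Round 2: R2 [IF swims(node2) and active(node2) THEN flagged(node2)]. Adds flagged(node2).
Round 3: R7 [IF flagged(node2) and active(node2) and signed(node2) THEN valid(a)]. Adds valid(a).
Round 4: R5 [IF valid(a) and flies(a) and small(node2) THEN red(node2)]. Adds red(node2).
Round 5: R3 [IF red(node2) and signed(node2) THEN has_feathers(node2)]. Adds has_feathers(node2).

active(node2), flagged(node2), flies(a), green(a), has_feathers(node2), locked(a), mammal(node2), open(a), penguin(a), red(node2), signed(node2), small(node2), swims(node2), valid(a)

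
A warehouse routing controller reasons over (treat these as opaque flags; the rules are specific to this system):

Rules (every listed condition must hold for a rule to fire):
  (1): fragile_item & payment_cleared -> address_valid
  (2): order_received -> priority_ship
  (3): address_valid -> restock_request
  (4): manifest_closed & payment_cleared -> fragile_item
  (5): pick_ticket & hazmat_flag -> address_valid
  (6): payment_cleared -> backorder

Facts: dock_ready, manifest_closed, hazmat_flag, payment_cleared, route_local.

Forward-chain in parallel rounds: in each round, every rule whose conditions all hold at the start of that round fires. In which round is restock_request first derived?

Round 1 — (4), (6), derive fragile_item, backorder.
Round 2 — (1), derive address_valid.
Round 3 — (3), derive restock_request.
restock_request first appears in round 3.

3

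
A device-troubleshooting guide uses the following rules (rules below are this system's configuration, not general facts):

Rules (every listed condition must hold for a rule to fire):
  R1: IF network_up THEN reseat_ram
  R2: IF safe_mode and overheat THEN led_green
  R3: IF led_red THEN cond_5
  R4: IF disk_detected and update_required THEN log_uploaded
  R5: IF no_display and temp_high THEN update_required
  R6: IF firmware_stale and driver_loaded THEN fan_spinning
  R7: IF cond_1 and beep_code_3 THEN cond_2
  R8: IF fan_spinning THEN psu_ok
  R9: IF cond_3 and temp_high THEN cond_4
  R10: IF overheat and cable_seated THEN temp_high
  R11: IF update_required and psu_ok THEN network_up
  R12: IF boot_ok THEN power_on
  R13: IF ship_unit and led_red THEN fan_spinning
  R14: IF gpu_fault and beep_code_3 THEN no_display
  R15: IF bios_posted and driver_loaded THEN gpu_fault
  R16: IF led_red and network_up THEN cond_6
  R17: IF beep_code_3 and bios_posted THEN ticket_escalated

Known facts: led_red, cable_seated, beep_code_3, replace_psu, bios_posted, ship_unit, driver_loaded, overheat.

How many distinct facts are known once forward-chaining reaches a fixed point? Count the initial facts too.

Round 1 fires R3, R10, R13, R15, R17, giving cond_5, temp_high, fan_spinning, gpu_fault, ticket_escalated.
Round 2 fires R8, R14, giving psu_ok, no_display.
Round 3 fires R5, giving update_required.
Round 4 fires R11, giving network_up.
Round 5 fires R1, R16, giving reseat_ram, cond_6.
Closure: {beep_code_3, bios_posted, cable_seated, cond_5, cond_6, driver_loaded, fan_spinning, gpu_fault, led_red, network_up, no_display, overheat, psu_ok, replace_psu, reseat_ram, ship_unit, temp_high, ticket_escalated, update_required} — 19 facts.

19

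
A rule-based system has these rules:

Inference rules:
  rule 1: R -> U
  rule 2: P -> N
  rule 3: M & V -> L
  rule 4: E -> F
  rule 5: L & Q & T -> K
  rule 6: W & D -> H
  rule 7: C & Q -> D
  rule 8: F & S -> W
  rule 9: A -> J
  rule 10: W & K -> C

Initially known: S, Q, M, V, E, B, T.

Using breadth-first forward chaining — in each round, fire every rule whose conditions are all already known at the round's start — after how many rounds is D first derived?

Round 1 — rule 3, rule 4, derive L, F.
Round 2 — rule 5, rule 8, derive K, W.
Round 3 — rule 10, derive C.
Round 4 — rule 7, derive D.
D first appears in round 4.

4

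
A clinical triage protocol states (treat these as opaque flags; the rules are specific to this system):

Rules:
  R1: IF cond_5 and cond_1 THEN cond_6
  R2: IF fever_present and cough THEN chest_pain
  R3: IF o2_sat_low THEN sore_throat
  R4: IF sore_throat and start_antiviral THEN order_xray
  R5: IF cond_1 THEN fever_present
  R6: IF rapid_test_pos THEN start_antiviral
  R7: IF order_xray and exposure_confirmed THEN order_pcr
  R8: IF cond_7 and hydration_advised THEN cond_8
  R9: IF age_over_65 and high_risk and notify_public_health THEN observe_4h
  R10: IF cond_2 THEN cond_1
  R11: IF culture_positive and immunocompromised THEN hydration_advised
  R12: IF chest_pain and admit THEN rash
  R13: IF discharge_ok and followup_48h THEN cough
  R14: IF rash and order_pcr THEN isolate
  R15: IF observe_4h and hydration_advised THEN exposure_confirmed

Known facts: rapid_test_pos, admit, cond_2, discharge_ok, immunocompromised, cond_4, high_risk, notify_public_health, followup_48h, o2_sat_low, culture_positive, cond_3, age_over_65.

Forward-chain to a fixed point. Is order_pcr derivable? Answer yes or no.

Round 1: R3 [IF o2_sat_low THEN sore_throat]; R6 [IF rapid_test_pos THEN start_antiviral]; R9 [IF age_over_65 and high_risk and notify_public_health THEN observe_4h]; R10 [IF cond_2 THEN cond_1]; R11 [IF culture_positive and immunocompromised THEN hydration_advised]; R13 [IF discharge_ok and followup_48h THEN cough]. Adds sore_throat, start_antiviral, observe_4h, cond_1, hydration_advised, cough.
Round 2: R4 [IF sore_throat and start_antiviral THEN order_xray]; R5 [IF cond_1 THEN fever_present]; R15 [IF observe_4h and hydration_advised THEN exposure_confirmed]. Adds order_xray, fever_present, exposure_confirmed.
Round 3: R2 [IF fever_present and cough THEN chest_pain]; R7 [IF order_xray and exposure_confirmed THEN order_pcr]. Adds chest_pain, order_pcr.
Round 4: R12 [IF chest_pain and admit THEN rash]. Adds rash.
Round 5: R14 [IF rash and order_pcr THEN isolate]. Adds isolate.
order_pcr appears in round 3, so it is derivable.

yes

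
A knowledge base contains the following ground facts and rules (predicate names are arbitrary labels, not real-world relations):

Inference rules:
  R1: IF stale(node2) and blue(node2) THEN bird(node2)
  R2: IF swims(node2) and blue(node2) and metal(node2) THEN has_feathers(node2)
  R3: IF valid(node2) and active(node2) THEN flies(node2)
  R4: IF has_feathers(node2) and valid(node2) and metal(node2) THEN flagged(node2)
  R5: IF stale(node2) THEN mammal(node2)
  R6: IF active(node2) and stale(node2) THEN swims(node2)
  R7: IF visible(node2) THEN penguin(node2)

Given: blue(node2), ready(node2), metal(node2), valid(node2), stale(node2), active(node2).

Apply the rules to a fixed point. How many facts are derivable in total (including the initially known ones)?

Round 1: R1 [IF stale(node2) and blue(node2) THEN bird(node2)]; R3 [IF valid(node2) and active(node2) THEN flies(node2)]; R5 [IF stale(node2) THEN mammal(node2)]; R6 [IF active(node2) and stale(node2) THEN swims(node2)]. New: bird(node2), flies(node2), mammal(node2), swims(node2).
Round 2: R2 [IF swims(node2) and blue(node2) and metal(node2) THEN has_feathers(node2)]. New: has_feathers(node2).
Round 3: R4 [IF has_feathers(node2) and valid(node2) and metal(node2) THEN flagged(node2)]. New: flagged(node2).
Closure: {active(node2), bird(node2), blue(node2), flagged(node2), flies(node2), has_feathers(node2), mammal(node2), metal(node2), ready(node2), stale(node2), swims(node2), valid(node2)} — 12 facts.

12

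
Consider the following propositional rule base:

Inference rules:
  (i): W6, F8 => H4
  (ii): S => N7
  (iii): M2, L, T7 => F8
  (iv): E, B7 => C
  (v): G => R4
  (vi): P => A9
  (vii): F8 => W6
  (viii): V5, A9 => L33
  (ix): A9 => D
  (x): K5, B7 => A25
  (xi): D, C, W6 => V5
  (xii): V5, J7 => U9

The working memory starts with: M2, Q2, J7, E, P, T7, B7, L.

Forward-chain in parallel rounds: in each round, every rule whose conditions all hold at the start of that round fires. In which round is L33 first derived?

[1] (iii) [M2, L, T7 => F8]; (iv) [E, B7 => C]; (vi) [P => A9]. ⇒ new: F8, C, A9.
[2] (vii) [F8 => W6]; (ix) [A9 => D]. ⇒ new: W6, D.
[3] (i) [W6, F8 => H4]; (xi) [D, C, W6 => V5]. ⇒ new: H4, V5.
[4] (viii) [V5, A9 => L33]; (xii) [V5, J7 => U9]. ⇒ new: L33, U9.
L33 first appears in round 4.

4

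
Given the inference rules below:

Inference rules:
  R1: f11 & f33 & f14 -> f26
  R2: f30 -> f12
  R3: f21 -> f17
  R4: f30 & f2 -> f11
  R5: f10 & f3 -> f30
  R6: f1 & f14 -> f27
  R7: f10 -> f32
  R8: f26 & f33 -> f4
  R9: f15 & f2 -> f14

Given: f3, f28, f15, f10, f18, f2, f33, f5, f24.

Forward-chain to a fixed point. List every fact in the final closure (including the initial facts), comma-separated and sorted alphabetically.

f10, f11, f12, f14, f15, f18, f2, f24, f26, f28, f3, f30, f32, f33, f4, f5

Round 1 — R5, R7, R9, derive f30, f32, f14.
Round 2 — R2, R4, derive f12, f11.
Round 3 — R1, derive f26.
Round 4 — R8, derive f4.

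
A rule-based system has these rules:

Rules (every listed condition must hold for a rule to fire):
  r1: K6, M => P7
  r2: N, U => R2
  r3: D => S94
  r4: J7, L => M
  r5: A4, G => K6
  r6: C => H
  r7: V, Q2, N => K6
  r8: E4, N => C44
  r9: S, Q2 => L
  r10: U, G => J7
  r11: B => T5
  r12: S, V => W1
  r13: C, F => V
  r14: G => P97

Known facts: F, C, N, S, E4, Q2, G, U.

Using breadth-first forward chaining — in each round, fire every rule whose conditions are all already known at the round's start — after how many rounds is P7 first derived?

Round 1: r2 [N, U => R2]; r6 [C => H]; r8 [E4, N => C44]; r9 [S, Q2 => L]; r10 [U, G => J7]; r13 [C, F => V]; r14 [G => P97]. New: R2, H, C44, L, J7, V, P97.
Round 2: r4 [J7, L => M]; r7 [V, Q2, N => K6]; r12 [S, V => W1]. New: M, K6, W1.
Round 3: r1 [K6, M => P7]. New: P7.
P7 first appears in round 3.

3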